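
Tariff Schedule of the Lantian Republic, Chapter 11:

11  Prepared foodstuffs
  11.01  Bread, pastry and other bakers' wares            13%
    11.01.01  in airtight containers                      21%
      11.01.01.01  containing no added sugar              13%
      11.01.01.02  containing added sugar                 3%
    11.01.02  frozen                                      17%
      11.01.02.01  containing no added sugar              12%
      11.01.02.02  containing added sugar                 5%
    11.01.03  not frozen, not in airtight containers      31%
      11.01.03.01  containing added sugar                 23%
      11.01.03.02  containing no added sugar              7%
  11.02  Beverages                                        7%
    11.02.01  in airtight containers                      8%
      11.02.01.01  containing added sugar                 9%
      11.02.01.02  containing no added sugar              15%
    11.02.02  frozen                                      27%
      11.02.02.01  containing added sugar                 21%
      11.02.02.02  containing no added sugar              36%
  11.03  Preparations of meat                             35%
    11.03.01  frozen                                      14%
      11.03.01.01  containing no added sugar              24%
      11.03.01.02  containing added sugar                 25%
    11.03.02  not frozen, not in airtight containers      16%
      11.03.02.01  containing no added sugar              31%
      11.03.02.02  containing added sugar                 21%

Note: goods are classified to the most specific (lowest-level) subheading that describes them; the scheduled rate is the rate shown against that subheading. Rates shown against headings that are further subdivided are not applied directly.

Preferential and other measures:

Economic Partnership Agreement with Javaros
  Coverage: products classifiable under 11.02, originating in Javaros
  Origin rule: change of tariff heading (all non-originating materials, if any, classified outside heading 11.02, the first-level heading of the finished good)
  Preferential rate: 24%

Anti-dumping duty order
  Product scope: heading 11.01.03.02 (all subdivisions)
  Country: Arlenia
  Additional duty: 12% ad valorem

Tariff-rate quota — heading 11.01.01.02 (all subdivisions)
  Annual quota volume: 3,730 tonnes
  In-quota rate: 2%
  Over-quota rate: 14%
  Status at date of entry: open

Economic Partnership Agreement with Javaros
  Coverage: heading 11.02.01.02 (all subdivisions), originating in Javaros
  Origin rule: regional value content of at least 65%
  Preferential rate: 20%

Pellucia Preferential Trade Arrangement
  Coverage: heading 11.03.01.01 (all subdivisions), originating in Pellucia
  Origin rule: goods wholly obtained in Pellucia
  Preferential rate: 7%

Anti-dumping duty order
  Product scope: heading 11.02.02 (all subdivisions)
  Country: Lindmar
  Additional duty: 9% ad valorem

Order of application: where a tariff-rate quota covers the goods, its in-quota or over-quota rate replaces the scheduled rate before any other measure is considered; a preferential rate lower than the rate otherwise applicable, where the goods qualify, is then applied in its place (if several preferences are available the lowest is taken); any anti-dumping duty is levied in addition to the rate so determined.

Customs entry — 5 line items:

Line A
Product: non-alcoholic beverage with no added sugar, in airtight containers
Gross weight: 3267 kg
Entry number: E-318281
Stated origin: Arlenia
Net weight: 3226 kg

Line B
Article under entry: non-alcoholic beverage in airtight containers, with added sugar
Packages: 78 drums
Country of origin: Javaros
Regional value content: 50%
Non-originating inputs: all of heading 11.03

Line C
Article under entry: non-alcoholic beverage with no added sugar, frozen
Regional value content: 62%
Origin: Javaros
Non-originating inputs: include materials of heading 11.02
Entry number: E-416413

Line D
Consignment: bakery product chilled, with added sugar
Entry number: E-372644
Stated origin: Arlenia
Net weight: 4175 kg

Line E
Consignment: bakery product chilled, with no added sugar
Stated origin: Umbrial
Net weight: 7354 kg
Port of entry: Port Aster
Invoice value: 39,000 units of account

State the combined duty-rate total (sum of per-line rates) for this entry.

Line A: non-alcoholic beverage → 11.02; in airtight containers → 11.02.01; with no added sugar → 11.02.01.02. Scheduled 15%. No special measure applies. → 15%.
Line B: non-alcoholic beverage → 11.02; in airtight containers → 11.02.01; with added sugar → 11.02.01.01. Scheduled 9%. Javaros agreement on 11.02: CTH met → 24% available; Javaros agreement on 11.02.01.02: 11.02.01.01 not covered; preference 24% not lower than 9% → no reduction. → 9%.
Line C: non-alcoholic beverage → 11.02; frozen → 11.02.02; with no added sugar → 11.02.02.02. Scheduled 36%. Javaros agreement on 11.02: CTH not met; Javaros agreement on 11.02.01.02: 11.02.02.02 not covered. → 36%.
Line D: bakery product → 11.01; chilled → 11.01.03; with added sugar → 11.01.03.01. Scheduled 23%. No special measure applies. → 23%.
Line E: bakery product → 11.01; chilled → 11.01.03; with no added sugar → 11.01.03.02. Scheduled 7%. No special measure applies. → 7%.
Sum: 15% + 9% + 36% + 23% + 7% = 90%.

90%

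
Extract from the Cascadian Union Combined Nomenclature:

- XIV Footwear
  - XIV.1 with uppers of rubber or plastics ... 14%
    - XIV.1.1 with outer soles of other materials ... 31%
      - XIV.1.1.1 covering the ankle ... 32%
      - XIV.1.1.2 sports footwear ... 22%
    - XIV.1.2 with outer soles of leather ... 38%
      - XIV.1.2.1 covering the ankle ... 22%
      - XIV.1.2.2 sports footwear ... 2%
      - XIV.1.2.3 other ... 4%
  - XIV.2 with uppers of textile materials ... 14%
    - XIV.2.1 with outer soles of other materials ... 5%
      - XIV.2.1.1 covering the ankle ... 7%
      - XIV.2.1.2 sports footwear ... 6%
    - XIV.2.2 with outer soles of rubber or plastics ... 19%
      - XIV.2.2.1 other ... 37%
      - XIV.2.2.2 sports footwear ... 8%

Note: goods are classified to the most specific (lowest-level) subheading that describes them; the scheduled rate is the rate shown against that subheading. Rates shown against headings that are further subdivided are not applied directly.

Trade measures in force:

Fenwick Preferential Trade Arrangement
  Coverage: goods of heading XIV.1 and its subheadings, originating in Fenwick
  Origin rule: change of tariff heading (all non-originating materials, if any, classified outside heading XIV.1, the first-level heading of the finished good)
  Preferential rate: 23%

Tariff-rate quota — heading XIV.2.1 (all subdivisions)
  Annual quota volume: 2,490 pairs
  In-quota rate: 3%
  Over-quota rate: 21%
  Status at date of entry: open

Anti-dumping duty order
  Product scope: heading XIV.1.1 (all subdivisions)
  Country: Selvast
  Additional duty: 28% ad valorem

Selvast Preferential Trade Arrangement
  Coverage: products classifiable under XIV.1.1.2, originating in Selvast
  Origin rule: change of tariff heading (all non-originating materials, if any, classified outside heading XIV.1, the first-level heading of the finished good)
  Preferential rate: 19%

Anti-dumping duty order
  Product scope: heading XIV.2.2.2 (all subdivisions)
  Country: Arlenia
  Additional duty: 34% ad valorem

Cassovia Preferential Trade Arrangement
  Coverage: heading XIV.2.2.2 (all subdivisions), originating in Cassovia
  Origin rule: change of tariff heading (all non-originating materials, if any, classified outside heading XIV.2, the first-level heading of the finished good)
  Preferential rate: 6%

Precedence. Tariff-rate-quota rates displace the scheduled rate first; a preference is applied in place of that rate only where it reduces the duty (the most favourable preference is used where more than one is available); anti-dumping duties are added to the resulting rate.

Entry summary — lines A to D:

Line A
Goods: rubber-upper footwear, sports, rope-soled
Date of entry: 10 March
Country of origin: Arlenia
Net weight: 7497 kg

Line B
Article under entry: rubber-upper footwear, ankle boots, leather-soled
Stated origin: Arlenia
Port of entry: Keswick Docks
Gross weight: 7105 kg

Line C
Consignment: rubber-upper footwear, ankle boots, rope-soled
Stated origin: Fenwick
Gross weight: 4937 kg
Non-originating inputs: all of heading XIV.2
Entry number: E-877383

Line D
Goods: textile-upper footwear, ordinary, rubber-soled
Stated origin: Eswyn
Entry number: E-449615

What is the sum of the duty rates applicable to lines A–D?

Line A: rubber-upper → XIV.1; rope-soled → XIV.1.1; sports → XIV.1.1.2. Scheduled 22%. No special measure applies. → 22%.
Line B: rubber-upper → XIV.1; leather-soled → XIV.1.2; ankle boots → XIV.1.2.1. Scheduled 22%. No special measure applies. → 22%.
Line C: rubber-upper → XIV.1; rope-soled → XIV.1.1; ankle boots → XIV.1.1.1. Scheduled 32%. Fenwick agreement on XIV.1: CTH met → 23% available; preferential 23%. → 23%.
Line D: textile-upper → XIV.2; rubber-soled → XIV.2.2; ordinary → XIV.2.2.1. Scheduled 37%. No special measure applies. → 37%.
Sum: 22% + 22% + 23% + 37% = 104%.

104%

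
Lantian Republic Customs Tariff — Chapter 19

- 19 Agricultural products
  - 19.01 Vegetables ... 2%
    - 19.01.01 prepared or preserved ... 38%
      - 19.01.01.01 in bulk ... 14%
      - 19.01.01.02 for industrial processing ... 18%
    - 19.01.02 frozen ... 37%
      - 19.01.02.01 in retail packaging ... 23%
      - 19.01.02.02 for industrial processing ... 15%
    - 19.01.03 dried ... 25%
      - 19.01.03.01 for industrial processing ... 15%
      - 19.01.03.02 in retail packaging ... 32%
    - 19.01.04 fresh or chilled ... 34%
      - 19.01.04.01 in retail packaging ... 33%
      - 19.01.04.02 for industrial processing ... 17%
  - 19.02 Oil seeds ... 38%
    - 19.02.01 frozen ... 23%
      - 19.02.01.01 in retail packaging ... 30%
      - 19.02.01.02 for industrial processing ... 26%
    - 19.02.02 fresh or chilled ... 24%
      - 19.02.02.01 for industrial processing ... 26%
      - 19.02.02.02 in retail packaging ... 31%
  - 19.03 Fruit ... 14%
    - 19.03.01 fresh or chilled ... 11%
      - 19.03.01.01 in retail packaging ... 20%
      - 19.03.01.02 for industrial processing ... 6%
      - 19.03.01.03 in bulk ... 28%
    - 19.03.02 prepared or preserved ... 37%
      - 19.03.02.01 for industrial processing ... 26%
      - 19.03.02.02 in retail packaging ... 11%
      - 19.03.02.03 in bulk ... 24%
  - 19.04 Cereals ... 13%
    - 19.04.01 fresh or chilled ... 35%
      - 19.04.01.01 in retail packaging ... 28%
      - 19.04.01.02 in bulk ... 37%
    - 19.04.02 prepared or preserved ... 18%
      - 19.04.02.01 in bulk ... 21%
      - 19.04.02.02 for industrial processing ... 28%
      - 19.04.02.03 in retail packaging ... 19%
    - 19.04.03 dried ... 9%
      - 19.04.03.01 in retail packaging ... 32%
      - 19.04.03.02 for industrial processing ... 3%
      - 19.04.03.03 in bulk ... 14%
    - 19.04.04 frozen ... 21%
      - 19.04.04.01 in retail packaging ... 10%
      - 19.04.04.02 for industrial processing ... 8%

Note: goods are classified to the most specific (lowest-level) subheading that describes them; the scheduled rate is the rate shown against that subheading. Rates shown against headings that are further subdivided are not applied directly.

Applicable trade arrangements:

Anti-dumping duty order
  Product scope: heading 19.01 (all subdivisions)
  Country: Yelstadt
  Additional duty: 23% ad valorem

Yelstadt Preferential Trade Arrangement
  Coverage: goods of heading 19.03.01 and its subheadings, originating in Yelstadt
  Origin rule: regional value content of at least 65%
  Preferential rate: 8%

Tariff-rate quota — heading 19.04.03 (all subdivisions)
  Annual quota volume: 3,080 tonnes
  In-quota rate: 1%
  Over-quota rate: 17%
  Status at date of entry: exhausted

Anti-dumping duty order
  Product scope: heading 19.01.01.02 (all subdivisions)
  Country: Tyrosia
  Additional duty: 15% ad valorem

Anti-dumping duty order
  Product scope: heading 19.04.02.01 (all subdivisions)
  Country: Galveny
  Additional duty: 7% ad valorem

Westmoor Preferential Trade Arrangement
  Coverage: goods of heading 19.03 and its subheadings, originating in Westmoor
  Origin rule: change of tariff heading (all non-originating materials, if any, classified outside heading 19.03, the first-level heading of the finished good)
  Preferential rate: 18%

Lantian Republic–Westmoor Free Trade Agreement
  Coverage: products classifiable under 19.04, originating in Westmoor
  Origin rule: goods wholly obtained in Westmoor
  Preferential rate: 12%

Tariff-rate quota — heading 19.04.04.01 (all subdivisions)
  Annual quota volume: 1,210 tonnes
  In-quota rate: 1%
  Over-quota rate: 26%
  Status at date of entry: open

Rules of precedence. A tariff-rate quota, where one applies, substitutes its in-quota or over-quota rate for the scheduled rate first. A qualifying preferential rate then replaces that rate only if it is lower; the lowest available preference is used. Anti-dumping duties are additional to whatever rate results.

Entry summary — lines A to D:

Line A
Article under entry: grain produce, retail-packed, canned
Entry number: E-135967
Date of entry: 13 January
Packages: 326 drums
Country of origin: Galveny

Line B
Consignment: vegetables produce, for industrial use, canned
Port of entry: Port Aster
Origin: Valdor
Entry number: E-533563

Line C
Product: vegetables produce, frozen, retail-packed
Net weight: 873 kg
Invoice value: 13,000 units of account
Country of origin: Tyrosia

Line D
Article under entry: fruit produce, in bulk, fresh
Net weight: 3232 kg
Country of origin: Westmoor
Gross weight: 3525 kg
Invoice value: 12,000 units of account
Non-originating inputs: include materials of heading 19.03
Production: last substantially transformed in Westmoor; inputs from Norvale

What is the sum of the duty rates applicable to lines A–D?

Line A: grain → 19.04; canned → 19.04.02; retail-packed → 19.04.02.03. Scheduled 19%. No special measure applies. → 19%.
Line B: vegetables → 19.01; canned → 19.01.01; for industrial use → 19.01.01.02. Scheduled 18%. No special measure applies. → 18%.
Line C: vegetables → 19.01; frozen → 19.01.02; retail-packed → 19.01.02.01. Scheduled 23%. No special measure applies. → 23%.
Line D: fruit → 19.03; fresh → 19.03.01; in bulk → 19.03.01.03. Scheduled 28%. Westmoor agreement on 19.03: CTH not met; Westmoor agreement on 19.04: 19.03.01.03 not covered. → 28%.
Sum: 19% + 18% + 23% + 28% = 88%.

88%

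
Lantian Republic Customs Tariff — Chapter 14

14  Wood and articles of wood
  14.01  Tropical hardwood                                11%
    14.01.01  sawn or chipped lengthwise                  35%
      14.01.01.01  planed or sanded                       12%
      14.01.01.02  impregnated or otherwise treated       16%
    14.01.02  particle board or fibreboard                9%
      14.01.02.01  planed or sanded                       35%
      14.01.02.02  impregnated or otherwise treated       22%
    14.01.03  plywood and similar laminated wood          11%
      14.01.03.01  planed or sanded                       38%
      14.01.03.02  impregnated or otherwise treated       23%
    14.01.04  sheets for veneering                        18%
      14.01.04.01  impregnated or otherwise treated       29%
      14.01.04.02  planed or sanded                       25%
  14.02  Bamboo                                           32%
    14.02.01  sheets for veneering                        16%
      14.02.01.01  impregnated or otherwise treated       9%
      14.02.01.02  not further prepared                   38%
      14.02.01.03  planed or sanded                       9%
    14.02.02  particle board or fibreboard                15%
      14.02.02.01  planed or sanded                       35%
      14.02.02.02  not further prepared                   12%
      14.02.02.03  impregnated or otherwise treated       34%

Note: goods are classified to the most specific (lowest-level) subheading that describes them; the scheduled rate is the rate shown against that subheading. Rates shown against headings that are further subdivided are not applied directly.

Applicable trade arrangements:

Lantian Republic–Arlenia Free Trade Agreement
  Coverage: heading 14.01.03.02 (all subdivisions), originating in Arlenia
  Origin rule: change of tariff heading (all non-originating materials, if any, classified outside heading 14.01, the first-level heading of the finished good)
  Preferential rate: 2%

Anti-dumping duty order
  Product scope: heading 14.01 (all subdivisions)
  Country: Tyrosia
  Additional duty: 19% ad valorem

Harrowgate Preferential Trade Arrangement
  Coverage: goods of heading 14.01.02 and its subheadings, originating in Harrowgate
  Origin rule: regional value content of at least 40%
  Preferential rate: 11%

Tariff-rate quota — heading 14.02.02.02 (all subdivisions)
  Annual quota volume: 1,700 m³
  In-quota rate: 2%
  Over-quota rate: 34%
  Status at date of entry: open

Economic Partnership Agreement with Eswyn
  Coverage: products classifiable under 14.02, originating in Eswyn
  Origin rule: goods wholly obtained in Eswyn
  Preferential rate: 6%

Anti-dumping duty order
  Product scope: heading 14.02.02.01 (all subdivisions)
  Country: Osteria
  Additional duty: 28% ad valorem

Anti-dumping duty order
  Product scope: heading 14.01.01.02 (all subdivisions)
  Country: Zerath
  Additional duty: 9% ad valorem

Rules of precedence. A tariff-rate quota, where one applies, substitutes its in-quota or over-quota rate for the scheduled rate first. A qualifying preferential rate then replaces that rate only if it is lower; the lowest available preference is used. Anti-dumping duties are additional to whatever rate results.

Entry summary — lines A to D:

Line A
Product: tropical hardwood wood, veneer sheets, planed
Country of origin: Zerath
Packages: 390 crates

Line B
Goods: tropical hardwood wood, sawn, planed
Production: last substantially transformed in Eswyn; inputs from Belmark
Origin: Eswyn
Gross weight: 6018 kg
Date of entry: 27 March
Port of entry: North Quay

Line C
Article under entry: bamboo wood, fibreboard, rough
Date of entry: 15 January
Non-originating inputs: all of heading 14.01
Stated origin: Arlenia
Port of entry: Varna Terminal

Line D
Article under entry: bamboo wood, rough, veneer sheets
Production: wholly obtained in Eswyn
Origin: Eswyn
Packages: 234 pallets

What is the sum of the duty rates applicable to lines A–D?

45%

Line A: tropical hardwood → 14.01; veneer sheets → 14.01.04; planed → 14.01.04.02. Scheduled 25%. No special measure applies. → 25%.
Line B: tropical hardwood → 14.01; sawn → 14.01.01; planed → 14.01.01.01. Scheduled 12%. Eswyn agreement on 14.02: 14.01.01.01 not covered. → 12%.
Line C: bamboo → 14.02; fibreboard → 14.02.02; rough → 14.02.02.02. Scheduled 12%. quota on 14.02.02.02 open → in-quota 2%; Arlenia agreement on 14.01.03.02: 14.02.02.02 not covered. → 2%.
Line D: bamboo → 14.02; veneer sheets → 14.02.01; rough → 14.02.01.02. Scheduled 38%. Eswyn agreement on 14.02: wholly obtained → 6% available; preferential 6%. → 6%.
Sum: 25% + 12% + 2% + 6% = 45%.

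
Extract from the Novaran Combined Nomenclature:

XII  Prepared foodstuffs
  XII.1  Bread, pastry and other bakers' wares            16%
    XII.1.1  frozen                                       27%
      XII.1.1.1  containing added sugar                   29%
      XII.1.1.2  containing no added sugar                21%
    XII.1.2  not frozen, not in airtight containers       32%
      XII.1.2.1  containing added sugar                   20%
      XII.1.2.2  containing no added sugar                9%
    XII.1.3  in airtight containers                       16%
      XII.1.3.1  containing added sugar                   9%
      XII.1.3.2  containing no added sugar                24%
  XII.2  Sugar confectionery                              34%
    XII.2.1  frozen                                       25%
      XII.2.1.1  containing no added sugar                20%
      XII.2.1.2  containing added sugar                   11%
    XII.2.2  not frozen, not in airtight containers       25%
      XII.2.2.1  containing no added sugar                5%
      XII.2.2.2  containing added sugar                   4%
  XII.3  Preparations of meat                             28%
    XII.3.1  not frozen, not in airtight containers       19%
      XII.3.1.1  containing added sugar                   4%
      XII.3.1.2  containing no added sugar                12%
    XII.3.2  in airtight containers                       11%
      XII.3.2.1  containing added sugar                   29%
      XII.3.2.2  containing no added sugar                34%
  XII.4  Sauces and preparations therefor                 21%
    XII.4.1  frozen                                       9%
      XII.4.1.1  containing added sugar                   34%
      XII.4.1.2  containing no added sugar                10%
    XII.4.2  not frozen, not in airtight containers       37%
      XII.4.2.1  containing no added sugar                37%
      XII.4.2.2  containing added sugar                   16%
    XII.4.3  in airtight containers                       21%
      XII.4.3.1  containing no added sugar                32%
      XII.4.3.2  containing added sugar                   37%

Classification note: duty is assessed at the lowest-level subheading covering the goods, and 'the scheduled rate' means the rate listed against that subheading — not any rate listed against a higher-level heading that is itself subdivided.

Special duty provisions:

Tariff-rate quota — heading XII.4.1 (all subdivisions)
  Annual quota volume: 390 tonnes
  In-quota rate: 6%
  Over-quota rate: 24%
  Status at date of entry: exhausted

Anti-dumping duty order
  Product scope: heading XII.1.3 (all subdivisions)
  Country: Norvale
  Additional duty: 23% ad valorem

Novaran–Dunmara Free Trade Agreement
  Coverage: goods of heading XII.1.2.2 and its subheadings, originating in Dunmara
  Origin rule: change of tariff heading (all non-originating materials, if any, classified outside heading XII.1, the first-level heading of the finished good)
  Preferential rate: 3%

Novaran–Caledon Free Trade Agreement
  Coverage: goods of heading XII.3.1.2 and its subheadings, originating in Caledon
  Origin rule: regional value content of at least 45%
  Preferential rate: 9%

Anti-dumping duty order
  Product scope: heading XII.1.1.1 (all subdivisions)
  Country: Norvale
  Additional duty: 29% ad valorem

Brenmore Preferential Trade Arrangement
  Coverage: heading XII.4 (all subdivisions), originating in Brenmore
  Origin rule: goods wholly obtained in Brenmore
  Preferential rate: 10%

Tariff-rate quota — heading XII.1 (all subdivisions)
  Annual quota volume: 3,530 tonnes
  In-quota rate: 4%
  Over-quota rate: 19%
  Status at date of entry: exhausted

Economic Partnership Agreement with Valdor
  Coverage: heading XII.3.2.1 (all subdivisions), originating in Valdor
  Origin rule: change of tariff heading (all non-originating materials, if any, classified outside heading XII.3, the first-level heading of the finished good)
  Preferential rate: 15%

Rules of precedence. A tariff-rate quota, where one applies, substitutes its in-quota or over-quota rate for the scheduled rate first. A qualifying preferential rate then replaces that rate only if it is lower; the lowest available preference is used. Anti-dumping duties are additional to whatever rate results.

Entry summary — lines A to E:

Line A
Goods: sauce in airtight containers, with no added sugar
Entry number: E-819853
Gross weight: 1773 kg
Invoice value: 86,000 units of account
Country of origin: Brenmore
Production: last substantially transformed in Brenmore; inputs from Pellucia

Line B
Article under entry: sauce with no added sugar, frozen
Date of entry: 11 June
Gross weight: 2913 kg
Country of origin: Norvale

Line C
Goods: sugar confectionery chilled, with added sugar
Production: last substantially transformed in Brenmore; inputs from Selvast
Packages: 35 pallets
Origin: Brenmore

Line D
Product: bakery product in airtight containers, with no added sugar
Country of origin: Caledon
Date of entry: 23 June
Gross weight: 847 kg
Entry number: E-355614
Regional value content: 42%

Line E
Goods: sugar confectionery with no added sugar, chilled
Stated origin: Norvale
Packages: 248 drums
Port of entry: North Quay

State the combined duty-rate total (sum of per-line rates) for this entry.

84%

Line A: sauce → XII.4; in airtight containers → XII.4.3; with no added sugar → XII.4.3.1. Scheduled 32%. Brenmore agreement on XII.4: not wholly obtained. → 32%.
Line B: sauce → XII.4; frozen → XII.4.1; with no added sugar → XII.4.1.2. Scheduled 10%. quota on XII.4.1 exhausted → over-quota 24%. → 24%.
Line C: sugar confectionery → XII.2; chilled → XII.2.2; with added sugar → XII.2.2.2. Scheduled 4%. Brenmore agreement on XII.4: XII.2.2.2 not covered. → 4%.
Line D: bakery product → XII.1; in airtight containers → XII.1.3; with no added sugar → XII.1.3.2. Scheduled 24%. quota on XII.1 exhausted → over-quota 19%; Caledon agreement on XII.3.1.2: XII.1.3.2 not covered. → 19%.
Line E: sugar confectionery → XII.2; chilled → XII.2.2; with no added sugar → XII.2.2.1. Scheduled 5%. No special measure applies. → 5%.
Sum: 32% + 24% + 4% + 19% + 5% = 84%.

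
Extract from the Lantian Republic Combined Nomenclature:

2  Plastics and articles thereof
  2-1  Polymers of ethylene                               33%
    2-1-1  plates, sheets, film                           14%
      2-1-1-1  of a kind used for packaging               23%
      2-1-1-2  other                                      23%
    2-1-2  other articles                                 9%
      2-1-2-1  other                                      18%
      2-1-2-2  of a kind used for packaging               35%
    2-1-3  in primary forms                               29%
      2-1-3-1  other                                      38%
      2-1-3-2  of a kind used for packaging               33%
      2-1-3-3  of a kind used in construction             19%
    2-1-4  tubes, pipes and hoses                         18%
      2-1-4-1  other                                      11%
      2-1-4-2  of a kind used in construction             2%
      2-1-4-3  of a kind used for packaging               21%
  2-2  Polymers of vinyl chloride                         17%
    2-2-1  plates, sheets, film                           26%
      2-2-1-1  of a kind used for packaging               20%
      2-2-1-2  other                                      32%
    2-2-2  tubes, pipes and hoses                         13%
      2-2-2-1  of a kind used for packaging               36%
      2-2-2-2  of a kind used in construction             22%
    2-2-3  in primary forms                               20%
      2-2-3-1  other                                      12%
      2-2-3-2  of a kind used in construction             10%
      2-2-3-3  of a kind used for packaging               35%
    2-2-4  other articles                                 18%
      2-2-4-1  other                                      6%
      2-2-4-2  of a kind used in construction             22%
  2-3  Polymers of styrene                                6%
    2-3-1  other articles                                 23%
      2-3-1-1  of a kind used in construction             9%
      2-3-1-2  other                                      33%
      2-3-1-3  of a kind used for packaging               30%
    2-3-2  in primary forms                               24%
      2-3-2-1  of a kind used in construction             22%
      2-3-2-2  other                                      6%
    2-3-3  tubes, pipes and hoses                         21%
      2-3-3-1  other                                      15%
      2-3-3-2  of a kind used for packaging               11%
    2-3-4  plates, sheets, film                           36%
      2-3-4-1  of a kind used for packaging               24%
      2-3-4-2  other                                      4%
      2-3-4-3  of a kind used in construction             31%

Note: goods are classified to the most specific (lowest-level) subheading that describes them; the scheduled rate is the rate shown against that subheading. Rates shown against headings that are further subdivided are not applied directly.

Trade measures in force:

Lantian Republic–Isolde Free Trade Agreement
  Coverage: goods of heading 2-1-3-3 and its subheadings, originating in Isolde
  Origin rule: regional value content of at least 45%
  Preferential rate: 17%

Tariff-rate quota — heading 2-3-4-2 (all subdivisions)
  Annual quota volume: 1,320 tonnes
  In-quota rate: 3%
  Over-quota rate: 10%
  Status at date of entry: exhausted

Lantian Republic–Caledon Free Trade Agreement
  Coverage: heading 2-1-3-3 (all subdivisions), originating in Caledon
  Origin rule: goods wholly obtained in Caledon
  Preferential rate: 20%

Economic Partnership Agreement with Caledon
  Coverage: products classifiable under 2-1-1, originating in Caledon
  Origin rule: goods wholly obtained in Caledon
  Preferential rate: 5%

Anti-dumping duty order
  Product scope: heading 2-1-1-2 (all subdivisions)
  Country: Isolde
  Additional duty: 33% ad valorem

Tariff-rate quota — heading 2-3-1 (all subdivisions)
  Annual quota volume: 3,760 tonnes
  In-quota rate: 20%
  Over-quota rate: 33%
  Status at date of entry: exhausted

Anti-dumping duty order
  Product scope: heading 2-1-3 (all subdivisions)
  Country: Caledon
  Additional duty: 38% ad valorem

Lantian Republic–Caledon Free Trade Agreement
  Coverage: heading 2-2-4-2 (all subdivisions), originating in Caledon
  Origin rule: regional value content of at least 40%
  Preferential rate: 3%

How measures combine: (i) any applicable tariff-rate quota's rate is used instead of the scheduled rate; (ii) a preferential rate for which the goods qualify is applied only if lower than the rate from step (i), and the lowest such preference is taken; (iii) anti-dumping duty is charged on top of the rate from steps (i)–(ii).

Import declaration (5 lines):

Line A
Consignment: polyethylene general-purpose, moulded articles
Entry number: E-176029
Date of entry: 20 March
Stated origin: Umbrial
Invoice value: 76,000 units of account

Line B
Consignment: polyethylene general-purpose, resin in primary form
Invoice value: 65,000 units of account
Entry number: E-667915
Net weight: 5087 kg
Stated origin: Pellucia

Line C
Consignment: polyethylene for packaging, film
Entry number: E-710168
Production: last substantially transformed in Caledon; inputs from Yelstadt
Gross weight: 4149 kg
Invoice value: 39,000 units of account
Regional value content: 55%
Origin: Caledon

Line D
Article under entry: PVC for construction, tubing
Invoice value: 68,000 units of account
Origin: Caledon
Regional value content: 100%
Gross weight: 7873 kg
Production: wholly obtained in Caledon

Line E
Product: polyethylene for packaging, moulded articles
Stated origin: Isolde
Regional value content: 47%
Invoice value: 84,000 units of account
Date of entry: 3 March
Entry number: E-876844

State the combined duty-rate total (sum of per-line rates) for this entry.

Line A: polyethylene → 2-1; moulded articles → 2-1-2; general-purpose → 2-1-2-1. Scheduled 18%. No special measure applies. → 18%.
Line B: polyethylene → 2-1; resin in primary form → 2-1-3; general-purpose → 2-1-3-1. Scheduled 38%. No special measure applies. → 38%.
Line C: polyethylene → 2-1; film → 2-1-1; for packaging → 2-1-1-1. Scheduled 23%. Caledon agreement on 2-1-3-3: 2-1-1-1 not covered; Caledon agreement on 2-1-1: not wholly obtained; Caledon agreement on 2-2-4-2: 2-1-1-1 not covered. → 23%.
Line D: PVC → 2-2; tubing → 2-2-2; for construction → 2-2-2-2. Scheduled 22%. Caledon agreement on 2-1-3-3: 2-2-2-2 not covered; Caledon agreement on 2-1-1: 2-2-2-2 not covered; Caledon agreement on 2-2-4-2: 2-2-2-2 not covered. → 22%.
Line E: polyethylene → 2-1; moulded articles → 2-1-2; for packaging → 2-1-2-2. Scheduled 35%. Isolde agreement on 2-1-3-3: 2-1-2-2 not covered. → 35%.
Sum: 18% + 38% + 23% + 22% + 35% = 136%.

136%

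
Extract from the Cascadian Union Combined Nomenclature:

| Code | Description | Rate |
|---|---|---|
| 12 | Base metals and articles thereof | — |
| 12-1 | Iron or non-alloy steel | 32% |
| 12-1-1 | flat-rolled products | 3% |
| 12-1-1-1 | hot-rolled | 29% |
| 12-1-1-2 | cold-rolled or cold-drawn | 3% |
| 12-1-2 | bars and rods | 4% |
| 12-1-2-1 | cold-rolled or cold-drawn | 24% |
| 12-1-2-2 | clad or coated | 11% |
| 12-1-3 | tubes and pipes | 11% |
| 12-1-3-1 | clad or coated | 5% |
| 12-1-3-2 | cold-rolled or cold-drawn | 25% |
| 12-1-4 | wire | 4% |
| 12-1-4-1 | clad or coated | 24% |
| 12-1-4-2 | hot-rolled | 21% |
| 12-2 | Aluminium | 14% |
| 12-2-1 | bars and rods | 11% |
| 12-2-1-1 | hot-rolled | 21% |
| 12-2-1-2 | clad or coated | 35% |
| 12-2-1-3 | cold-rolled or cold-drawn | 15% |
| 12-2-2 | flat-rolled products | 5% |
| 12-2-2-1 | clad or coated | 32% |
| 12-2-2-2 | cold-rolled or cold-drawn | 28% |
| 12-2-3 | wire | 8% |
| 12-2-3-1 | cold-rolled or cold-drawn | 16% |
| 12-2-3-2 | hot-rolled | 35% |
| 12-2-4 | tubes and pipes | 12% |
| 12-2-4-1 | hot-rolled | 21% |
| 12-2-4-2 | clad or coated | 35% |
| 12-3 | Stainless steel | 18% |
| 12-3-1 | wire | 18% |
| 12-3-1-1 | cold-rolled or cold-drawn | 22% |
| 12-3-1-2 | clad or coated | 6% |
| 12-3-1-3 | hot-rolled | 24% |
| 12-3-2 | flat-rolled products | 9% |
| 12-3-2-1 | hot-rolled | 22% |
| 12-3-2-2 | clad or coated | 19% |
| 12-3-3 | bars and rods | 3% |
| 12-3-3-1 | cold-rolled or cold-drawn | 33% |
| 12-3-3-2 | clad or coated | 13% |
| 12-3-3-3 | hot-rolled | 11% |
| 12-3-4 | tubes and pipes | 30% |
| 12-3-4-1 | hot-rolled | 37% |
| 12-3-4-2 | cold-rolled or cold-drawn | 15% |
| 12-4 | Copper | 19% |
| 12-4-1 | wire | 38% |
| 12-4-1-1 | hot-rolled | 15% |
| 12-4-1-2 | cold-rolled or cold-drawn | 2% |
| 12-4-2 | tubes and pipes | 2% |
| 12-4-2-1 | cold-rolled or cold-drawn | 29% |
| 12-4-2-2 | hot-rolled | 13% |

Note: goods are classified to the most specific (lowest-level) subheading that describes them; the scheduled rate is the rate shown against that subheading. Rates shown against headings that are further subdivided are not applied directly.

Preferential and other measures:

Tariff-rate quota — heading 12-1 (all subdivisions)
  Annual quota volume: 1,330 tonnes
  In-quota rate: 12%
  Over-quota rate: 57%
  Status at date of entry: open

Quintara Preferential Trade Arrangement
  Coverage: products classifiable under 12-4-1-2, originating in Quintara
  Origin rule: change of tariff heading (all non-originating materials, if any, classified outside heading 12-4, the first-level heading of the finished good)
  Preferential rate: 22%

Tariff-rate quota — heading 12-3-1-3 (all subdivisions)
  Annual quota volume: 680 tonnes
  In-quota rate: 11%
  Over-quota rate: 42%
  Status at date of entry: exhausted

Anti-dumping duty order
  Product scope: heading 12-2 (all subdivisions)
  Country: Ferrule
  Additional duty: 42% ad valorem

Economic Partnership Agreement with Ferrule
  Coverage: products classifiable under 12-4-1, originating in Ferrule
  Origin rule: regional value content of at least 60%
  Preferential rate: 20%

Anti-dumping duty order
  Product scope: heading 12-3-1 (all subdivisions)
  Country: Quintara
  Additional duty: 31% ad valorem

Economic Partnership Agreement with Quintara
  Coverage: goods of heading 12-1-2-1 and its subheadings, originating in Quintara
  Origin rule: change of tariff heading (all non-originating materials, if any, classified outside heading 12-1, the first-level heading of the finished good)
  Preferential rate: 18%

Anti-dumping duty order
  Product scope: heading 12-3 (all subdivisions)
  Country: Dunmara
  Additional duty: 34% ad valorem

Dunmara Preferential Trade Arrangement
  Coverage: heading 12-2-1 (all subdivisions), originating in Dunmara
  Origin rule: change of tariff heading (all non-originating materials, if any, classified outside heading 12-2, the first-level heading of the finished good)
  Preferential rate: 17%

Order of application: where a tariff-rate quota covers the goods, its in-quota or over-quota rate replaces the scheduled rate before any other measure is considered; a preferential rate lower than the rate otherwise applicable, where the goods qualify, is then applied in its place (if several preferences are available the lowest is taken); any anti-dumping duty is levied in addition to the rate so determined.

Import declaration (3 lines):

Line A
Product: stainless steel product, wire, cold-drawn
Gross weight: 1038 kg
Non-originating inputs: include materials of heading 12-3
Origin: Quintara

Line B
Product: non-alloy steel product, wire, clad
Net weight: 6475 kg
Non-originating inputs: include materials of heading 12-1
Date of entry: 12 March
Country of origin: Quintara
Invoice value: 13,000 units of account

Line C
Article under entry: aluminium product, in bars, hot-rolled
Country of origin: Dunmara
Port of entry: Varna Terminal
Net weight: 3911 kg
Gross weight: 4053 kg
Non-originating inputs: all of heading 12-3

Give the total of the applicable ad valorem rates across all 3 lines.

82%

Line A: stainless steel → 12-3; wire → 12-3-1; cold-drawn → 12-3-1-1. Scheduled 22%. Quintara agreement on 12-4-1-2: 12-3-1-1 not covered; Quintara agreement on 12-1-2-1: 12-3-1-1 not covered; anti-dumping (Quintara, 12-3-1): +31%; total 22% + 31% = 53%. → 53%.
Line B: non-alloy steel → 12-1; wire → 12-1-4; clad → 12-1-4-1. Scheduled 24%. quota on 12-1 open → in-quota 12%; Quintara agreement on 12-4-1-2: 12-1-4-1 not covered; Quintara agreement on 12-1-2-1: 12-1-4-1 not covered. → 12%.
Line C: aluminium → 12-2; in bars → 12-2-1; hot-rolled → 12-2-1-1. Scheduled 21%. Dunmara agreement on 12-2-1: CTH met → 17% available; preferential 17%. → 17%.
Sum: 53% + 12% + 17% = 82%.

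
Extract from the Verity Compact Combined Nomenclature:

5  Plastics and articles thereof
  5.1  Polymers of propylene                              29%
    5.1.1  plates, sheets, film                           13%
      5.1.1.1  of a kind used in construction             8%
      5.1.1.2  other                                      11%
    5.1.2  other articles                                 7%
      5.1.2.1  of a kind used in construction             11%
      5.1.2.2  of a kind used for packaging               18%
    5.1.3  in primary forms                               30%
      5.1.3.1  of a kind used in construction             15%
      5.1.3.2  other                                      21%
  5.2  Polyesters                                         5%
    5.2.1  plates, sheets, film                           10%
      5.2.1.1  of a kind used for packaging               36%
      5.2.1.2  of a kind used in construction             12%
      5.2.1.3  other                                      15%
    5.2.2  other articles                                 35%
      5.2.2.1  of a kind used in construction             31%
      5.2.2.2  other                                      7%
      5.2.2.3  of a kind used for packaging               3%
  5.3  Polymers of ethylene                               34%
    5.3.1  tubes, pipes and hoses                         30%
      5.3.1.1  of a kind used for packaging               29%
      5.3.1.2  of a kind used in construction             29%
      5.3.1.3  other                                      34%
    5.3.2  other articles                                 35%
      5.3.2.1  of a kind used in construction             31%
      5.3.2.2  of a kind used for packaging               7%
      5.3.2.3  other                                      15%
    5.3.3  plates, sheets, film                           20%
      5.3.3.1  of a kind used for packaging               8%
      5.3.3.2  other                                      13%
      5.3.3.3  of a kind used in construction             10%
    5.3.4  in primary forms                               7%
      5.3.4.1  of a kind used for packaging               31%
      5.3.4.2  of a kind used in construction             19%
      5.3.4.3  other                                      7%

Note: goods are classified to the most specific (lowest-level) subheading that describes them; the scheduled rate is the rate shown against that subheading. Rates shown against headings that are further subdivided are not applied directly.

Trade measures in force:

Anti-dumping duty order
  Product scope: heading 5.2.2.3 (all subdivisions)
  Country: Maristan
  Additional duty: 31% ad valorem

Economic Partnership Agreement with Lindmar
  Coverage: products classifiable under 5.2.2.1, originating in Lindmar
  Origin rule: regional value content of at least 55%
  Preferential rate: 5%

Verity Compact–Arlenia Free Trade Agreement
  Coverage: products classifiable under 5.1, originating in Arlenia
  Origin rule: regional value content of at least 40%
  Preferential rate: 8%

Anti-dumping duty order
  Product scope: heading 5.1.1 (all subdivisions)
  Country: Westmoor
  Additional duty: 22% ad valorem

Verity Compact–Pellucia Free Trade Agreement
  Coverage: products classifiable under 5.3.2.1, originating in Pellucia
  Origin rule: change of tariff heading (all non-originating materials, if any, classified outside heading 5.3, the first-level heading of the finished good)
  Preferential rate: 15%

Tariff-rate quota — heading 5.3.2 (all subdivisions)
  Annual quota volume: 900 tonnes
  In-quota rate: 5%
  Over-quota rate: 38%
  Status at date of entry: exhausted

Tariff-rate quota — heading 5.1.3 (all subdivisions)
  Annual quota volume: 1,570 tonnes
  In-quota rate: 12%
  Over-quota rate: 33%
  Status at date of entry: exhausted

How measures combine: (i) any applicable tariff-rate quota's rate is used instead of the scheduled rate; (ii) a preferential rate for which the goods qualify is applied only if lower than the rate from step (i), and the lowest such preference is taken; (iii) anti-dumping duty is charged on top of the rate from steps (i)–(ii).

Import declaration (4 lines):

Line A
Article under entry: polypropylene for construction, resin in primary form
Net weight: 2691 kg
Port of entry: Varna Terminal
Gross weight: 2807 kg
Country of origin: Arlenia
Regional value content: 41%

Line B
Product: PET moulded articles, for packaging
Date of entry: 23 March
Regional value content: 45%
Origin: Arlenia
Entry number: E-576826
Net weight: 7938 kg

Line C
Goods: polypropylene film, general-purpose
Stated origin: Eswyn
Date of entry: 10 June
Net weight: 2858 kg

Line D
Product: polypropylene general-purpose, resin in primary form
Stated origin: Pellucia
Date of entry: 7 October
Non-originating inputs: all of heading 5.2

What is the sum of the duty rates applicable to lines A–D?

Line A: polypropylene → 5.1; resin in primary form → 5.1.3; for construction → 5.1.3.1. Scheduled 15%. quota on 5.1.3 exhausted → over-quota 33%; Arlenia agreement on 5.1: RVC ≥ 40% → 8% available; preferential 8%. → 8%.
Line B: PET → 5.2; moulded articles → 5.2.2; for packaging → 5.2.2.3. Scheduled 3%. Arlenia agreement on 5.1: 5.2.2.3 not covered. → 3%.
Line C: polypropylene → 5.1; film → 5.1.1; general-purpose → 5.1.1.2. Scheduled 11%. No special measure applies. → 11%.
Line D: polypropylene → 5.1; resin in primary form → 5.1.3; general-purpose → 5.1.3.2. Scheduled 21%. quota on 5.1.3 exhausted → over-quota 33%; Pellucia agreement on 5.3.2.1: 5.1.3.2 not covered. → 33%.
Sum: 8% + 3% + 11% + 33% = 55%.

55%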